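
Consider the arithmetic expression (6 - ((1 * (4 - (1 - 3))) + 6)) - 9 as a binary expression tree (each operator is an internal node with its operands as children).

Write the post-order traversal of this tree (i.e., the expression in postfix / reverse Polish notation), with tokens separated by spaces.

Post-order on an expression tree gives postfix notation: for each operator, emit left operand, right operand, then the operator.

6 1 4 1 3 - - * 6 + - 9 -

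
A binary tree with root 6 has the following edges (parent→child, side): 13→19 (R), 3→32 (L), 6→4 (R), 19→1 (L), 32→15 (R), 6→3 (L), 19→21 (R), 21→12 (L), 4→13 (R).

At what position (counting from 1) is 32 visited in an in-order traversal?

1

In-order visits the left subtree, then the node, then the right subtree.
At 6: go left to 3.
  At 3: go left to 32.
    At 32: no left child.
    Visit 32.
    At 32: go right to 15.
      15 is a leaf — visit 15.
  Visit 3.
  At 3: no right child.
Visit 6.
At 6: go right to 4.
  At 4: no left child.
  Visit 4.
  At 4: go right to 13.
    At 13: no left child.
    Visit 13.
    At 13: go right to 19.
      At 19: go left to 1.
        1 is a leaf — visit 1.
      Visit 19.
      At 19: go right to 21.
        At 21: go left to 12.
          12 is a leaf — visit 12.
        Visit 21.
        At 21: no right child.
Full in-order sequence: 32, 15, 3, 6, 4, 13, 1, 19, 12, 21.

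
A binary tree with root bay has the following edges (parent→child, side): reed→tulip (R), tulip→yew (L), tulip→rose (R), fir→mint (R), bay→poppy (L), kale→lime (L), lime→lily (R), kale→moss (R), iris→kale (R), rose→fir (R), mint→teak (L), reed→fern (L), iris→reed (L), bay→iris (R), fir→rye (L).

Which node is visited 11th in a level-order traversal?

rose

Level-order visits nodes level by level from the root, left to right within each level.
Level 0: bay
Level 1: poppy, iris
Level 2: reed, kale
Level 3: fern, tulip, lime, moss
Level 4: yew, rose, lily
Level 5: fir
Level 6: rye, mint
Level 7: teak
Full level-order sequence: bay, poppy, iris, reed, kale, fern, tulip, lime, moss, yew, rose, lily, fir, rye, mint, teak.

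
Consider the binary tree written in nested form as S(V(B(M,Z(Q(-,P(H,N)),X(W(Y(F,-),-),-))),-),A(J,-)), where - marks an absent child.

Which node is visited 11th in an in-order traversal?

In-order visits the left subtree, then the node, then the right subtree.
At S: go left to V.
  At V: go left to B.
    At B: go left to M.
      M is a leaf — visit M.
    Visit B.
    At B: go right to Z.
      At Z: go left to Q.
        At Q: no left child.
        Visit Q.
        At Q: go right to P.
          At P: go left to H.
            H is a leaf — visit H.
          Visit P.
          At P: go right to N.
            N is a leaf — visit N.
      Visit Z.
      At Z: go right to X.
        At X: go left to W.
          At W: go left to Y.
            At Y: go left to F.
              F is a leaf — visit F.
            Visit Y.
            At Y: no right child.
          Visit W.
          At W: no right child.
        Visit X.
        At X: no right child.
  Visit V.
  At V: no right child.
Visit S.
At S: go right to A.
  At A: go left to J.
    J is a leaf — visit J.
  Visit A.
  At A: no right child.
Full in-order sequence: M, B, Q, H, P, N, Z, F, Y, W, X, V, S, J, A.

X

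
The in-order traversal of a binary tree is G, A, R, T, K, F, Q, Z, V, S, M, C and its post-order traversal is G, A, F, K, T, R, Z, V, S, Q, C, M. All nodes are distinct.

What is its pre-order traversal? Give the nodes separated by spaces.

M Q R A G T K F S V Z C

The last element of post-order is the root; it splits in-order into left and right subtrees.
Root M: left subtree has 10 nodes {G, A, R, T, K, F, Q, Z, V, S}, right has 1 {C}.
  Root Q: left subtree has 6 nodes {G, A, R, T, K, F}, right has 3 {Z, V, S}.
    Root R: left subtree has 2 nodes {G, A}, right has 3 {T, K, F}.
      Root A: left subtree has 1 node {G}, right has 0 { }.
      Root T: left subtree has 0 nodes { }, right has 2 {K, F}.
        Root K: left subtree has 0 nodes { }, right has 1 {F}.
    Root S: left subtree has 2 nodes {Z, V}, right has 0 { }.
      Root V: left subtree has 1 node {Z}, right has 0 { }.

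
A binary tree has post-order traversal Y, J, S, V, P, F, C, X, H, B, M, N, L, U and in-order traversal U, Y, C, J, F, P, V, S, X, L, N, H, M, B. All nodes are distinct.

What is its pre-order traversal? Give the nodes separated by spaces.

U L X C Y F J P V S N M H B

The last element of post-order is the root; it splits in-order into left and right subtrees.
Root U: left subtree has 0 nodes { }, right has 13 {Y, C, J, F, P, V, S, X, L, N, H, M, B}.
  Root L: left subtree has 8 nodes {Y, C, J, F, P, V, S, X}, right has 4 {N, H, M, B}.
    Root X: left subtree has 7 nodes {Y, C, J, F, P, V, S}, right has 0 { }.
      Root C: left subtree has 1 node {Y}, right has 5 {J, F, P, V, S}.
        Root F: left subtree has 1 node {J}, right has 3 {P, V, S}.
          Root P: left subtree has 0 nodes { }, right has 2 {V, S}.
            Root V: left subtree has 0 nodes { }, right has 1 {S}.
    Root N: left subtree has 0 nodes { }, right has 3 {H, M, B}.
      Root M: left subtree has 1 node {H}, right has 1 {B}.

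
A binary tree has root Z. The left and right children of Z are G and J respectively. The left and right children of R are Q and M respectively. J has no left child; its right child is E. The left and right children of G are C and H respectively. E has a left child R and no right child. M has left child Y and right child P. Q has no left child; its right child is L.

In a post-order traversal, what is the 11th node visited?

Post-order visits the left subtree, then the right subtree, then the node.
At Z: go left to G.
  At G: go left to C.
    C is a leaf — visit C.
  At G: go right to H.
    H is a leaf — visit H.
  Visit G.
At Z: go right to J.
  At J: no left child.
  At J: go right to E.
    At E: go left to R.
      At R: go left to Q.
        At Q: no left child.
        At Q: go right to L.
          L is a leaf — visit L.
        Visit Q.
      At R: go right to M.
        At M: go left to Y.
          Y is a leaf — visit Y.
        At M: go right to P.
          P is a leaf — visit P.
        Visit M.
      Visit R.
    At E: no right child.
    Visit E.
  Visit J.
Visit Z.
Full post-order sequence: C, H, G, L, Q, Y, P, M, R, E, J, Z.

J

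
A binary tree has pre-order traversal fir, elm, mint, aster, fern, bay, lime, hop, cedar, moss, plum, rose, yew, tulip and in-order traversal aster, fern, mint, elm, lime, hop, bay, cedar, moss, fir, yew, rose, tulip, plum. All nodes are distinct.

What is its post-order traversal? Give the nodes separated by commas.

The first element of pre-order is the root; it splits in-order into left and right subtrees.
Root fir: left subtree has 9 nodes {aster, fern, mint, elm, lime, hop, bay, cedar, moss}, right has 4 {yew, rose, tulip, plum}.
  Root elm: left subtree has 3 nodes {aster, fern, mint}, right has 5 {lime, hop, bay, cedar, moss}.
    Root mint: left subtree has 2 nodes {aster, fern}, right has 0 { }.
      Root aster: left subtree has 0 nodes { }, right has 1 {fern}.
    Root bay: left subtree has 2 nodes {lime, hop}, right has 2 {cedar, moss}.
      Root lime: left subtree has 0 nodes { }, right has 1 {hop}.
      Root cedar: left subtree has 0 nodes { }, right has 1 {moss}.
  Root plum: left subtree has 3 nodes {yew, rose, tulip}, right has 0 { }.
    Root rose: left subtree has 1 node {yew}, right has 1 {tulip}.

fern, aster, mint, hop, lime, moss, cedar, bay, elm, yew, tulip, rose, plum, fir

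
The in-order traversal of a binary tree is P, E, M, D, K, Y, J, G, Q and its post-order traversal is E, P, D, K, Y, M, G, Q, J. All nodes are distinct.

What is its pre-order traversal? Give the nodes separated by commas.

J, M, P, E, Y, K, D, Q, G

The last element of post-order is the root; it splits in-order into left and right subtrees.
Root J: left subtree has 6 nodes {P, E, M, D, K, Y}, right has 2 {G, Q}.
  Root M: left subtree has 2 nodes {P, E}, right has 3 {D, K, Y}.
    Root P: left subtree has 0 nodes { }, right has 1 {E}.
    Root Y: left subtree has 2 nodes {D, K}, right has 0 { }.
      Root K: left subtree has 1 node {D}, right has 0 { }.
  Root Q: left subtree has 1 node {G}, right has 0 { }.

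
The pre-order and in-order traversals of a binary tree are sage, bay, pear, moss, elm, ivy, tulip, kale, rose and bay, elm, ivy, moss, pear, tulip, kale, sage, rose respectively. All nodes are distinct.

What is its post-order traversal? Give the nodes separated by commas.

The first element of pre-order is the root; it splits in-order into left and right subtrees.
Root sage: left subtree has 7 nodes {bay, elm, ivy, moss, pear, tulip, kale}, right has 1 {rose}.
  Root bay: left subtree has 0 nodes { }, right has 6 {elm, ivy, moss, pear, tulip, kale}.
    Root pear: left subtree has 3 nodes {elm, ivy, moss}, right has 2 {tulip, kale}.
      Root moss: left subtree has 2 nodes {elm, ivy}, right has 0 { }.
        Root elm: left subtree has 0 nodes { }, right has 1 {ivy}.
      Root tulip: left subtree has 0 nodes { }, right has 1 {kale}.

ivy, elm, moss, kale, tulip, pear, bay, rose, sage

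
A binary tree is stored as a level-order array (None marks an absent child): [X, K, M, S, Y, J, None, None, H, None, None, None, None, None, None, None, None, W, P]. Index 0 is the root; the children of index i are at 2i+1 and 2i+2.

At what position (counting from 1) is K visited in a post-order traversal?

6

Post-order visits the left subtree, then the right subtree, then the node.
At X: go left to K.
  At K: go left to S.
    At S: no left child.
    At S: go right to H.
      At H: go left to W.
        W is a leaf — visit W.
      At H: go right to P.
        P is a leaf — visit P.
      Visit H.
    Visit S.
  At K: go right to Y.
    Y is a leaf — visit Y.
  Visit K.
At X: go right to M.
  At M: go left to J.
    J is a leaf — visit J.
  At M: no right child.
  Visit M.
Visit X.
Full post-order sequence: W, P, H, S, Y, K, J, M, X.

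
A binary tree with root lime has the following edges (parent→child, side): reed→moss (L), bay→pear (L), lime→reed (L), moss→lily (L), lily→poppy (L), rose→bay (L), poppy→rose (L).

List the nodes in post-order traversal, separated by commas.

Post-order visits the left subtree, then the right subtree, then the node.
At lime: go left to reed.
  At reed: go left to moss.
    At moss: go left to lily.
      At lily: go left to poppy.
        At poppy: go left to rose.
          At rose: go left to bay.
            At bay: go left to pear.
              pear is a leaf — visit pear.
            At bay: no right child.
            Visit bay.
          At rose: no right child.
          Visit rose.
        At poppy: no right child.
        Visit poppy.
      At lily: no right child.
      Visit lily.
    At moss: no right child.
    Visit moss.
  At reed: no right child.
  Visit reed.
At lime: no right child.
Visit lime.

pear, bay, rose, poppy, lily, moss, reed, lime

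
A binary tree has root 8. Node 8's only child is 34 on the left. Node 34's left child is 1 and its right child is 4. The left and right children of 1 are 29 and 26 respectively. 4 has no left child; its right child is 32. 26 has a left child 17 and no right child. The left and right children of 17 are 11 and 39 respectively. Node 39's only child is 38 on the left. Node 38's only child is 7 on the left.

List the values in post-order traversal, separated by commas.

29, 11, 7, 38, 39, 17, 26, 1, 32, 4, 34, 8

Post-order visits the left subtree, then the right subtree, then the node.
At 8: go left to 34.
  At 34: go left to 1.
    At 1: go left to 29.
      29 is a leaf — visit 29.
    At 1: go right to 26.
      At 26: go left to 17.
        At 17: go left to 11.
          11 is a leaf — visit 11.
        At 17: go right to 39.
          At 39: go left to 38.
            At 38: go left to 7.
              7 is a leaf — visit 7.
            At 38: no right child.
            Visit 38.
          At 39: no right child.
          Visit 39.
        Visit 17.
      At 26: no right child.
      Visit 26.
    Visit 1.
  At 34: go right to 4.
    At 4: no left child.
    At 4: go right to 32.
      32 is a leaf — visit 32.
    Visit 4.
  Visit 34.
At 8: no right child.
Visit 8.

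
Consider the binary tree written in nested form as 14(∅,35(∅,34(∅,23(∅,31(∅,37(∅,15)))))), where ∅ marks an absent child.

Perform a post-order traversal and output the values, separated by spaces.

Post-order visits the left subtree, then the right subtree, then the node.
At 14: no left child.
At 14: go right to 35.
  At 35: no left child.
  At 35: go right to 34.
    At 34: no left child.
    At 34: go right to 23.
      At 23: no left child.
      At 23: go right to 31.
        At 31: no left child.
        At 31: go right to 37.
          At 37: no left child.
          At 37: go right to 15.
            15 is a leaf — visit 15.
          Visit 37.
        Visit 31.
      Visit 23.
    Visit 34.
  Visit 35.
Visit 14.

15 37 31 23 34 35 14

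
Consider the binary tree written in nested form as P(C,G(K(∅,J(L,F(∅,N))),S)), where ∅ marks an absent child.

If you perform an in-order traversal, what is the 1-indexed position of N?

In-order visits the left subtree, then the node, then the right subtree.
At P: go left to C.
  C is a leaf — visit C.
Visit P.
At P: go right to G.
  At G: go left to K.
    At K: no left child.
    Visit K.
    At K: go right to J.
      At J: go left to L.
        L is a leaf — visit L.
      Visit J.
      At J: go right to F.
        At F: no left child.
        Visit F.
        At F: go right to N.
          N is a leaf — visit N.
  Visit G.
  At G: go right to S.
    S is a leaf — visit S.
Full in-order sequence: C, P, K, L, J, F, N, G, S.

7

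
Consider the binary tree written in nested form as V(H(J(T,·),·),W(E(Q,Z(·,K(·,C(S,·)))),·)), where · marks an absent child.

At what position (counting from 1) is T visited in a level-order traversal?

Level-order visits nodes level by level from the root, left to right within each level.
Level 0: V
Level 1: H, W
Level 2: J, E
Level 3: T, Q, Z
Level 4: K
Level 5: C
Level 6: S
Full level-order sequence: V, H, W, J, E, T, Q, Z, K, C, S.

6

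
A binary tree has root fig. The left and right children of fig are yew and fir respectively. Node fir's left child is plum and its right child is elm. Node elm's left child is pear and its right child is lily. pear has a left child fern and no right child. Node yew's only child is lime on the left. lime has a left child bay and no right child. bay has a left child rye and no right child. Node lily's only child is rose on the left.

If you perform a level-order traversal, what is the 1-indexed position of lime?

4

Level-order visits nodes level by level from the root, left to right within each level.
Level 0: fig
Level 1: yew, fir
Level 2: lime, plum, elm
Level 3: bay, pear, lily
Level 4: rye, fern, rose
Full level-order sequence: fig, yew, fir, lime, plum, elm, bay, pear, lily, rye, fern, rose.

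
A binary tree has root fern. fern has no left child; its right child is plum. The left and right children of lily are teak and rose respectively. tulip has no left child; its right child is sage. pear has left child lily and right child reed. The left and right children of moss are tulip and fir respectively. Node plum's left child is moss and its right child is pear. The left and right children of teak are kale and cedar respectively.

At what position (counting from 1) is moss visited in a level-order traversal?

3

Level-order visits nodes level by level from the root, left to right within each level.
Level 0: fern
Level 1: plum
Level 2: moss, pear
Level 3: tulip, fir, lily, reed
Level 4: sage, teak, rose
Level 5: kale, cedar
Full level-order sequence: fern, plum, moss, pear, tulip, fir, lily, reed, sage, teak, rose, kale, cedar.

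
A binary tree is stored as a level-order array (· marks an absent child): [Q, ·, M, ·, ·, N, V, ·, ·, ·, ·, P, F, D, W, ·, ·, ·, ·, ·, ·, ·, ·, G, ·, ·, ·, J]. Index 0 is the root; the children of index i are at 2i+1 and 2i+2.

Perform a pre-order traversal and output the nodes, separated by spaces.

Q M N P G F V D J W

Pre-order visits the node, then its left subtree, then its right subtree.
Visit Q.
At Q: no left child.
At Q: go right to M.
  Visit M.
  At M: go left to N.
    Visit N.
    At N: go left to P.
      Visit P.
      At P: go left to G.
        G is a leaf — visit G.
      At P: no right child.
    At N: go right to F.
      F is a leaf — visit F.
  At M: go right to V.
    Visit V.
    At V: go left to D.
      Visit D.
      At D: go left to J.
        J is a leaf — visit J.
      At D: no right child.
    At V: go right to W.
      W is a leaf — visit W.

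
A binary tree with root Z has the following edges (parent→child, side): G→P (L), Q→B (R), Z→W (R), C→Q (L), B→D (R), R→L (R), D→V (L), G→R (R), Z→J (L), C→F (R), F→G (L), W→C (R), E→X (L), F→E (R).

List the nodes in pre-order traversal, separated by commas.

Pre-order visits the node, then its left subtree, then its right subtree.
Visit Z.
At Z: go left to J.
  J is a leaf — visit J.
At Z: go right to W.
  Visit W.
  At W: no left child.
  At W: go right to C.
    Visit C.
    At C: go left to Q.
      Visit Q.
      At Q: no left child.
      At Q: go right to B.
        Visit B.
        At B: no left child.
        At B: go right to D.
          Visit D.
          At D: go left to V.
            V is a leaf — visit V.
          At D: no right child.
    At C: go right to F.
      Visit F.
      At F: go left to G.
        Visit G.
        At G: go left to P.
          P is a leaf — visit P.
        At G: go right to R.
          Visit R.
          At R: no left child.
          At R: go right to L.
            L is a leaf — visit L.
      At F: go right to E.
        Visit E.
        At E: go left to X.
          X is a leaf — visit X.
        At E: no right child.

Z, J, W, C, Q, B, D, V, F, G, P, R, L, E, X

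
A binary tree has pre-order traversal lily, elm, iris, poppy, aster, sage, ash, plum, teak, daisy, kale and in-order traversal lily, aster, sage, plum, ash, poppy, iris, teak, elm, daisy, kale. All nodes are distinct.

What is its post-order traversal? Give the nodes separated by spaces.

The first element of pre-order is the root; it splits in-order into left and right subtrees.
Root lily: left subtree has 0 nodes { }, right has 10 {aster, sage, plum, ash, poppy, iris, teak, elm, daisy, kale}.
  Root elm: left subtree has 7 nodes {aster, sage, plum, ash, poppy, iris, teak}, right has 2 {daisy, kale}.
    Root iris: left subtree has 5 nodes {aster, sage, plum, ash, poppy}, right has 1 {teak}.
      Root poppy: left subtree has 4 nodes {aster, sage, plum, ash}, right has 0 { }.
        Root aster: left subtree has 0 nodes { }, right has 3 {sage, plum, ash}.
          Root sage: left subtree has 0 nodes { }, right has 2 {plum, ash}.
            Root ash: left subtree has 1 node {plum}, right has 0 { }.
    Root daisy: left subtree has 0 nodes { }, right has 1 {kale}.

plum ash sage aster poppy teak iris kale daisy elm lily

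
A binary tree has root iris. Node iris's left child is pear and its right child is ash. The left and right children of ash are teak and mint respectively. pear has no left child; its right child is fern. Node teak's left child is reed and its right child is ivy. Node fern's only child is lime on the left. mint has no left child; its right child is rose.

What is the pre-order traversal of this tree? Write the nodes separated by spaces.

iris pear fern lime ash teak reed ivy mint rose

Pre-order visits the node, then its left subtree, then its right subtree.
Visit iris.
At iris: go left to pear.
  Visit pear.
  At pear: no left child.
  At pear: go right to fern.
    Visit fern.
    At fern: go left to lime.
      lime is a leaf — visit lime.
    At fern: no right child.
At iris: go right to ash.
  Visit ash.
  At ash: go left to teak.
    Visit teak.
    At teak: go left to reed.
      reed is a leaf — visit reed.
    At teak: go right to ivy.
      ivy is a leaf — visit ivy.
  At ash: go right to mint.
    Visit mint.
    At mint: no left child.
    At mint: go right to rose.
      rose is a leaf — visit rose.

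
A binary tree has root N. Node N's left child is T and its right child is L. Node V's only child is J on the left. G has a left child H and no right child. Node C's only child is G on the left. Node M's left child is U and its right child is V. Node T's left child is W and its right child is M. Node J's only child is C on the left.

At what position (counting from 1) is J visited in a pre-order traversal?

7

Pre-order visits the node, then its left subtree, then its right subtree.
Visit N.
At N: go left to T.
  Visit T.
  At T: go left to W.
    W is a leaf — visit W.
  At T: go right to M.
    Visit M.
    At M: go left to U.
      U is a leaf — visit U.
    At M: go right to V.
      Visit V.
      At V: go left to J.
        Visit J.
        At J: go left to C.
          Visit C.
          At C: go left to G.
            Visit G.
            At G: go left to H.
              H is a leaf — visit H.
            At G: no right child.
          At C: no right child.
        At J: no right child.
      At V: no right child.
At N: go right to L.
  L is a leaf — visit L.
Full pre-order sequence: N, T, W, M, U, V, J, C, G, H, L.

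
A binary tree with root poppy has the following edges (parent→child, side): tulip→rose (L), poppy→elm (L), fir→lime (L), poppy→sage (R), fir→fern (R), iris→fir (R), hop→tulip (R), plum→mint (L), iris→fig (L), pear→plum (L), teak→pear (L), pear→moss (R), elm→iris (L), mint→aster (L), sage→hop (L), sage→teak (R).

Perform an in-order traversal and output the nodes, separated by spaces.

fig iris lime fir fern elm poppy hop rose tulip sage aster mint plum pear moss teak

In-order visits the left subtree, then the node, then the right subtree.
At poppy: go left to elm.
  At elm: go left to iris.
    At iris: go left to fig.
      fig is a leaf — visit fig.
    Visit iris.
    At iris: go right to fir.
      At fir: go left to lime.
        lime is a leaf — visit lime.
      Visit fir.
      At fir: go right to fern.
        fern is a leaf — visit fern.
  Visit elm.
  At elm: no right child.
Visit poppy.
At poppy: go right to sage.
  At sage: go left to hop.
    At hop: no left child.
    Visit hop.
    At hop: go right to tulip.
      At tulip: go left to rose.
        rose is a leaf — visit rose.
      Visit tulip.
      At tulip: no right child.
  Visit sage.
  At sage: go right to teak.
    At teak: go left to pear.
      At pear: go left to plum.
        At plum: go left to mint.
          At mint: go left to aster.
            aster is a leaf — visit aster.
          Visit mint.
          At mint: no right child.
        Visit plum.
        At plum: no right child.
      Visit pear.
      At pear: go right to moss.
        moss is a leaf — visit moss.
    Visit teak.
    At teak: no right child.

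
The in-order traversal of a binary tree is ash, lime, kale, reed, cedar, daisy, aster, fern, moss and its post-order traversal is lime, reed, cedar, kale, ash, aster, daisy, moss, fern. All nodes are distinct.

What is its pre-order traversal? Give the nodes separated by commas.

The last element of post-order is the root; it splits in-order into left and right subtrees.
Root fern: left subtree has 7 nodes {ash, lime, kale, reed, cedar, daisy, aster}, right has 1 {moss}.
  Root daisy: left subtree has 5 nodes {ash, lime, kale, reed, cedar}, right has 1 {aster}.
    Root ash: left subtree has 0 nodes { }, right has 4 {lime, kale, reed, cedar}.
      Root kale: left subtree has 1 node {lime}, right has 2 {reed, cedar}.
        Root cedar: left subtree has 1 node {reed}, right has 0 { }.

fern, daisy, ash, kale, lime, cedar, reed, aster, moss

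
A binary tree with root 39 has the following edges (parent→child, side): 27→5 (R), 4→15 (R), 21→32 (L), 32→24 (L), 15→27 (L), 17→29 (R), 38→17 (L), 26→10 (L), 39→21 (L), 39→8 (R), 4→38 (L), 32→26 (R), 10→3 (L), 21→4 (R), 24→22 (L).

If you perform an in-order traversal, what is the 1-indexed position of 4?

In-order visits the left subtree, then the node, then the right subtree.
At 39: go left to 21.
  At 21: go left to 32.
    At 32: go left to 24.
      At 24: go left to 22.
        22 is a leaf — visit 22.
      Visit 24.
      At 24: no right child.
    Visit 32.
    At 32: go right to 26.
      At 26: go left to 10.
        At 10: go left to 3.
          3 is a leaf — visit 3.
        Visit 10.
        At 10: no right child.
      Visit 26.
      At 26: no right child.
  Visit 21.
  At 21: go right to 4.
    At 4: go left to 38.
      At 38: go left to 17.
        At 17: no left child.
        Visit 17.
        At 17: go right to 29.
          29 is a leaf — visit 29.
      Visit 38.
      At 38: no right child.
    Visit 4.
    At 4: go right to 15.
      At 15: go left to 27.
        At 27: no left child.
        Visit 27.
        At 27: go right to 5.
          5 is a leaf — visit 5.
      Visit 15.
      At 15: no right child.
Visit 39.
At 39: go right to 8.
  8 is a leaf — visit 8.
Full in-order sequence: 22, 24, 32, 3, 10, 26, 21, 17, 29, 38, 4, 27, 5, 15, 39, 8.

11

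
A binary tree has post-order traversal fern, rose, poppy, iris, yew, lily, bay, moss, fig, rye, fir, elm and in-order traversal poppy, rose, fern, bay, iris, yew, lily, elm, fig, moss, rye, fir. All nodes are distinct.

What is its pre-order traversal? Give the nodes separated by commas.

elm, bay, poppy, rose, fern, lily, yew, iris, fir, rye, fig, moss

The last element of post-order is the root; it splits in-order into left and right subtrees.
Root elm: left subtree has 7 nodes {poppy, rose, fern, bay, iris, yew, lily}, right has 4 {fig, moss, rye, fir}.
  Root bay: left subtree has 3 nodes {poppy, rose, fern}, right has 3 {iris, yew, lily}.
    Root poppy: left subtree has 0 nodes { }, right has 2 {rose, fern}.
      Root rose: left subtree has 0 nodes { }, right has 1 {fern}.
    Root lily: left subtree has 2 nodes {iris, yew}, right has 0 { }.
      Root yew: left subtree has 1 node {iris}, right has 0 { }.
  Root fir: left subtree has 3 nodes {fig, moss, rye}, right has 0 { }.
    Root rye: left subtree has 2 nodes {fig, moss}, right has 0 { }.
      Root fig: left subtree has 0 nodes { }, right has 1 {moss}.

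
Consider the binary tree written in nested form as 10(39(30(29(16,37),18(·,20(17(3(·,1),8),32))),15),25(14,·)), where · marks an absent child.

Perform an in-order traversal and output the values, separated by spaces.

16 29 37 30 18 3 1 17 8 20 32 39 15 10 14 25

In-order visits the left subtree, then the node, then the right subtree.
At 10: go left to 39.
  At 39: go left to 30.
    At 30: go left to 29.
      At 29: go left to 16.
        16 is a leaf — visit 16.
      Visit 29.
      At 29: go right to 37.
        37 is a leaf — visit 37.
    Visit 30.
    At 30: go right to 18.
      At 18: no left child.
      Visit 18.
      At 18: go right to 20.
        At 20: go left to 17.
          At 17: go left to 3.
            At 3: no left child.
            Visit 3.
            At 3: go right to 1.
              1 is a leaf — visit 1.
          Visit 17.
          At 17: go right to 8.
            8 is a leaf — visit 8.
        Visit 20.
        At 20: go right to 32.
          32 is a leaf — visit 32.
  Visit 39.
  At 39: go right to 15.
    15 is a leaf — visit 15.
Visit 10.
At 10: go right to 25.
  At 25: go left to 14.
    14 is a leaf — visit 14.
  Visit 25.
  At 25: no right child.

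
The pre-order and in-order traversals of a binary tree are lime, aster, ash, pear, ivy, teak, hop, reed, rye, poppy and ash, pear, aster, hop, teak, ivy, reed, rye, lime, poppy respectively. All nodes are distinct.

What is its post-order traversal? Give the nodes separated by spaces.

pear ash hop teak rye reed ivy aster poppy lime

The first element of pre-order is the root; it splits in-order into left and right subtrees.
Root lime: left subtree has 8 nodes {ash, pear, aster, hop, teak, ivy, reed, rye}, right has 1 {poppy}.
  Root aster: left subtree has 2 nodes {ash, pear}, right has 5 {hop, teak, ivy, reed, rye}.
    Root ash: left subtree has 0 nodes { }, right has 1 {pear}.
    Root ivy: left subtree has 2 nodes {hop, teak}, right has 2 {reed, rye}.
      Root teak: left subtree has 1 node {hop}, right has 0 { }.
      Root reed: left subtree has 0 nodes { }, right has 1 {rye}.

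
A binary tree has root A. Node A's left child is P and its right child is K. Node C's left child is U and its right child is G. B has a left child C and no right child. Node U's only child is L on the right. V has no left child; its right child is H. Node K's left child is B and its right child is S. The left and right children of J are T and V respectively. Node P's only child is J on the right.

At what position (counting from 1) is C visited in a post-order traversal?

Post-order visits the left subtree, then the right subtree, then the node.
At A: go left to P.
  At P: no left child.
  At P: go right to J.
    At J: go left to T.
      T is a leaf — visit T.
    At J: go right to V.
      At V: no left child.
      At V: go right to H.
        H is a leaf — visit H.
      Visit V.
    Visit J.
  Visit P.
At A: go right to K.
  At K: go left to B.
    At B: go left to C.
      At C: go left to U.
        At U: no left child.
        At U: go right to L.
          L is a leaf — visit L.
        Visit U.
      At C: go right to G.
        G is a leaf — visit G.
      Visit C.
    At B: no right child.
    Visit B.
  At K: go right to S.
    S is a leaf — visit S.
  Visit K.
Visit A.
Full post-order sequence: T, H, V, J, P, L, U, G, C, B, S, K, A.

9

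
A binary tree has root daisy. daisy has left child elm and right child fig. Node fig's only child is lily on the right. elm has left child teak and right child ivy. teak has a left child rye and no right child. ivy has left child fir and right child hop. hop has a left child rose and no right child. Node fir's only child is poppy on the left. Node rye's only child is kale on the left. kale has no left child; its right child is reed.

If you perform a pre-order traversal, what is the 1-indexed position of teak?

3

Pre-order visits the node, then its left subtree, then its right subtree.
Visit daisy.
At daisy: go left to elm.
  Visit elm.
  At elm: go left to teak.
    Visit teak.
    At teak: go left to rye.
      Visit rye.
      At rye: go left to kale.
        Visit kale.
        At kale: no left child.
        At kale: go right to reed.
          reed is a leaf — visit reed.
      At rye: no right child.
    At teak: no right child.
  At elm: go right to ivy.
    Visit ivy.
    At ivy: go left to fir.
      Visit fir.
      At fir: go left to poppy.
        poppy is a leaf — visit poppy.
      At fir: no right child.
    At ivy: go right to hop.
      Visit hop.
      At hop: go left to rose.
        rose is a leaf — visit rose.
      At hop: no right child.
At daisy: go right to fig.
  Visit fig.
  At fig: no left child.
  At fig: go right to lily.
    lily is a leaf — visit lily.
Full pre-order sequence: daisy, elm, teak, rye, kale, reed, ivy, fir, poppy, hop, rose, fig, lily.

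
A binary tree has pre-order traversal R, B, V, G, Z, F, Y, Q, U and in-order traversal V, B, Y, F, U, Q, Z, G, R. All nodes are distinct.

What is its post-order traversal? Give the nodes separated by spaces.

V Y U Q F Z G B R

The first element of pre-order is the root; it splits in-order into left and right subtrees.
Root R: left subtree has 8 nodes {V, B, Y, F, U, Q, Z, G}, right has 0 { }.
  Root B: left subtree has 1 node {V}, right has 6 {Y, F, U, Q, Z, G}.
    Root G: left subtree has 5 nodes {Y, F, U, Q, Z}, right has 0 { }.
      Root Z: left subtree has 4 nodes {Y, F, U, Q}, right has 0 { }.
        Root F: left subtree has 1 node {Y}, right has 2 {U, Q}.
          Root Q: left subtree has 1 node {U}, right has 0 { }.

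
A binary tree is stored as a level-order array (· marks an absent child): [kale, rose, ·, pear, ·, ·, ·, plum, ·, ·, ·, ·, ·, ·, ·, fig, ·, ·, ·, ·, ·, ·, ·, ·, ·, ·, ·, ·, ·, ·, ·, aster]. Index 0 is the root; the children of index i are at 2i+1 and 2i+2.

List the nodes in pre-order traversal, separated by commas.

kale, rose, pear, plum, fig, aster

Pre-order visits the node, then its left subtree, then its right subtree.
Visit kale.
At kale: go left to rose.
  Visit rose.
  At rose: go left to pear.
    Visit pear.
    At pear: go left to plum.
      Visit plum.
      At plum: go left to fig.
        Visit fig.
        At fig: go left to aster.
          aster is a leaf — visit aster.
        At fig: no right child.
      At plum: no right child.
    At pear: no right child.
  At rose: no right child.
At kale: no right child.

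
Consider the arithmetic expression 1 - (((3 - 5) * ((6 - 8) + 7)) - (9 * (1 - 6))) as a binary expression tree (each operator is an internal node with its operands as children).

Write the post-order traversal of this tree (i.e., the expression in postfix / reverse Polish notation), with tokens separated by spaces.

Post-order on an expression tree gives postfix notation: for each operator, emit left operand, right operand, then the operator.

1 3 5 - 6 8 - 7 + * 9 1 6 - * - -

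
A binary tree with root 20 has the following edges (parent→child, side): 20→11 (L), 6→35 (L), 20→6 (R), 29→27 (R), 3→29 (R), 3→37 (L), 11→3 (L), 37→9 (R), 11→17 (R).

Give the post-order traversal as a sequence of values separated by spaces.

Post-order visits the left subtree, then the right subtree, then the node.
At 20: go left to 11.
  At 11: go left to 3.
    At 3: go left to 37.
      At 37: no left child.
      At 37: go right to 9.
        9 is a leaf — visit 9.
      Visit 37.
    At 3: go right to 29.
      At 29: no left child.
      At 29: go right to 27.
        27 is a leaf — visit 27.
      Visit 29.
    Visit 3.
  At 11: go right to 17.
    17 is a leaf — visit 17.
  Visit 11.
At 20: go right to 6.
  At 6: go left to 35.
    35 is a leaf — visit 35.
  At 6: no right child.
  Visit 6.
Visit 20.

9 37 27 29 3 17 11 35 6 20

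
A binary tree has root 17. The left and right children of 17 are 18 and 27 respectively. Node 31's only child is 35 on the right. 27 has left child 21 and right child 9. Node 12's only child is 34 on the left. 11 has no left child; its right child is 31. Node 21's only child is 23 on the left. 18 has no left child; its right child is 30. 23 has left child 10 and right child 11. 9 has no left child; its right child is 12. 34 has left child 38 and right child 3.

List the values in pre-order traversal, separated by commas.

Pre-order visits the node, then its left subtree, then its right subtree.
Visit 17.
At 17: go left to 18.
  Visit 18.
  At 18: no left child.
  At 18: go right to 30.
    30 is a leaf — visit 30.
At 17: go right to 27.
  Visit 27.
  At 27: go left to 21.
    Visit 21.
    At 21: go left to 23.
      Visit 23.
      At 23: go left to 10.
        10 is a leaf — visit 10.
      At 23: go right to 11.
        Visit 11.
        At 11: no left child.
        At 11: go right to 31.
          Visit 31.
          At 31: no left child.
          At 31: go right to 35.
            35 is a leaf — visit 35.
    At 21: no right child.
  At 27: go right to 9.
    Visit 9.
    At 9: no left child.
    At 9: go right to 12.
      Visit 12.
      At 12: go left to 34.
        Visit 34.
        At 34: go left to 38.
          38 is a leaf — visit 38.
        At 34: go right to 3.
          3 is a leaf — visit 3.
      At 12: no right child.

17, 18, 30, 27, 21, 23, 10, 11, 31, 35, 9, 12, 34, 38, 3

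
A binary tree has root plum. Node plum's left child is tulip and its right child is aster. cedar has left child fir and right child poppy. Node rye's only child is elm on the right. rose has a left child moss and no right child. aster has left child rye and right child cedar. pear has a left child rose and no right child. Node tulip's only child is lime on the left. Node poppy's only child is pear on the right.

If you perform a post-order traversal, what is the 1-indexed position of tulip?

Post-order visits the left subtree, then the right subtree, then the node.
At plum: go left to tulip.
  At tulip: go left to lime.
    lime is a leaf — visit lime.
  At tulip: no right child.
  Visit tulip.
At plum: go right to aster.
  At aster: go left to rye.
    At rye: no left child.
    At rye: go right to elm.
      elm is a leaf — visit elm.
    Visit rye.
  At aster: go right to cedar.
    At cedar: go left to fir.
      fir is a leaf — visit fir.
    At cedar: go right to poppy.
      At poppy: no left child.
      At poppy: go right to pear.
        At pear: go left to rose.
          At rose: go left to moss.
            moss is a leaf — visit moss.
          At rose: no right child.
          Visit rose.
        At pear: no right child.
        Visit pear.
      Visit poppy.
    Visit cedar.
  Visit aster.
Visit plum.
Full post-order sequence: lime, tulip, elm, rye, fir, moss, rose, pear, poppy, cedar, aster, plum.

2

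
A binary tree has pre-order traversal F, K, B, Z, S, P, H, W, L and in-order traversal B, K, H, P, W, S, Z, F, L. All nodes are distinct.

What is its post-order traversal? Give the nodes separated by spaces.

The first element of pre-order is the root; it splits in-order into left and right subtrees.
Root F: left subtree has 7 nodes {B, K, H, P, W, S, Z}, right has 1 {L}.
  Root K: left subtree has 1 node {B}, right has 5 {H, P, W, S, Z}.
    Root Z: left subtree has 4 nodes {H, P, W, S}, right has 0 { }.
      Root S: left subtree has 3 nodes {H, P, W}, right has 0 { }.
        Root P: left subtree has 1 node {H}, right has 1 {W}.

B H W P S Z K L F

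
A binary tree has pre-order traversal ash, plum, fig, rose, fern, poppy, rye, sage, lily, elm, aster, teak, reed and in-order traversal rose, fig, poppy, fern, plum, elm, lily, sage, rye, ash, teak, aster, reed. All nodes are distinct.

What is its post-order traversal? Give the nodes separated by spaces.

The first element of pre-order is the root; it splits in-order into left and right subtrees.
Root ash: left subtree has 9 nodes {rose, fig, poppy, fern, plum, elm, lily, sage, rye}, right has 3 {teak, aster, reed}.
  Root plum: left subtree has 4 nodes {rose, fig, poppy, fern}, right has 4 {elm, lily, sage, rye}.
    Root fig: left subtree has 1 node {rose}, right has 2 {poppy, fern}.
      Root fern: left subtree has 1 node {poppy}, right has 0 { }.
    Root rye: left subtree has 3 nodes {elm, lily, sage}, right has 0 { }.
      Root sage: left subtree has 2 nodes {elm, lily}, right has 0 { }.
        Root lily: left subtree has 1 node {elm}, right has 0 { }.
  Root aster: left subtree has 1 node {teak}, right has 1 {reed}.

rose poppy fern fig elm lily sage rye plum teak reed aster ash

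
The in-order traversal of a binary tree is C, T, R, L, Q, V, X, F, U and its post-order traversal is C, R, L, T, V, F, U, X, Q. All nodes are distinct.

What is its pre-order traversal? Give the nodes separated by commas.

The last element of post-order is the root; it splits in-order into left and right subtrees.
Root Q: left subtree has 4 nodes {C, T, R, L}, right has 4 {V, X, F, U}.
  Root T: left subtree has 1 node {C}, right has 2 {R, L}.
    Root L: left subtree has 1 node {R}, right has 0 { }.
  Root X: left subtree has 1 node {V}, right has 2 {F, U}.
    Root U: left subtree has 1 node {F}, right has 0 { }.

Q, T, C, L, R, X, V, U, F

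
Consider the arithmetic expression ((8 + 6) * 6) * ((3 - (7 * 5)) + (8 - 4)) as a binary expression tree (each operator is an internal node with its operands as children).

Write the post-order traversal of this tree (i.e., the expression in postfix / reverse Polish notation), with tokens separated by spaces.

8 6 + 6 * 3 7 5 * - 8 4 - + *

Post-order on an expression tree gives postfix notation: for each operator, emit left operand, right operand, then the operator.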